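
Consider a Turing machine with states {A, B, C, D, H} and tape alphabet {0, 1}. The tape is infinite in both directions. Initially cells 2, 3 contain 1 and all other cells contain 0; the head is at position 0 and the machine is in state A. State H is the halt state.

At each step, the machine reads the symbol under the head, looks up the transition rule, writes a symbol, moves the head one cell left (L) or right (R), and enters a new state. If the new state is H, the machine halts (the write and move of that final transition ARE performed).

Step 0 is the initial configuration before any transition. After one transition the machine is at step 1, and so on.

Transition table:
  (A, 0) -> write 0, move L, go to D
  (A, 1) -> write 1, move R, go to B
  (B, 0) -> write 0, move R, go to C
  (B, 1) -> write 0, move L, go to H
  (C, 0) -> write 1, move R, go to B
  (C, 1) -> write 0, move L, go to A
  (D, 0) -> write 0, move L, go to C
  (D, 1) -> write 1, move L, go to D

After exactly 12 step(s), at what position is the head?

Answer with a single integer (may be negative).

Answer: -4

Derivation:
Step 1: in state A at pos 0, read 0 -> (A,0)->write 0,move L,goto D. Now: state=D, head=-1, tape[-2..4]=0000110 (head:  ^)
Step 2: in state D at pos -1, read 0 -> (D,0)->write 0,move L,goto C. Now: state=C, head=-2, tape[-3..4]=00000110 (head:  ^)
Step 3: in state C at pos -2, read 0 -> (C,0)->write 1,move R,goto B. Now: state=B, head=-1, tape[-3..4]=01000110 (head:   ^)
Step 4: in state B at pos -1, read 0 -> (B,0)->write 0,move R,goto C. Now: state=C, head=0, tape[-3..4]=01000110 (head:    ^)
Step 5: in state C at pos 0, read 0 -> (C,0)->write 1,move R,goto B. Now: state=B, head=1, tape[-3..4]=01010110 (head:     ^)
Step 6: in state B at pos 1, read 0 -> (B,0)->write 0,move R,goto C. Now: state=C, head=2, tape[-3..4]=01010110 (head:      ^)
Step 7: in state C at pos 2, read 1 -> (C,1)->write 0,move L,goto A. Now: state=A, head=1, tape[-3..4]=01010010 (head:     ^)
Step 8: in state A at pos 1, read 0 -> (A,0)->write 0,move L,goto D. Now: state=D, head=0, tape[-3..4]=01010010 (head:    ^)
Step 9: in state D at pos 0, read 1 -> (D,1)->write 1,move L,goto D. Now: state=D, head=-1, tape[-3..4]=01010010 (head:   ^)
Step 10: in state D at pos -1, read 0 -> (D,0)->write 0,move L,goto C. Now: state=C, head=-2, tape[-3..4]=01010010 (head:  ^)
Step 11: in state C at pos -2, read 1 -> (C,1)->write 0,move L,goto A. Now: state=A, head=-3, tape[-4..4]=000010010 (head:  ^)
Step 12: in state A at pos -3, read 0 -> (A,0)->write 0,move L,goto D. Now: state=D, head=-4, tape[-5..4]=0000010010 (head:  ^)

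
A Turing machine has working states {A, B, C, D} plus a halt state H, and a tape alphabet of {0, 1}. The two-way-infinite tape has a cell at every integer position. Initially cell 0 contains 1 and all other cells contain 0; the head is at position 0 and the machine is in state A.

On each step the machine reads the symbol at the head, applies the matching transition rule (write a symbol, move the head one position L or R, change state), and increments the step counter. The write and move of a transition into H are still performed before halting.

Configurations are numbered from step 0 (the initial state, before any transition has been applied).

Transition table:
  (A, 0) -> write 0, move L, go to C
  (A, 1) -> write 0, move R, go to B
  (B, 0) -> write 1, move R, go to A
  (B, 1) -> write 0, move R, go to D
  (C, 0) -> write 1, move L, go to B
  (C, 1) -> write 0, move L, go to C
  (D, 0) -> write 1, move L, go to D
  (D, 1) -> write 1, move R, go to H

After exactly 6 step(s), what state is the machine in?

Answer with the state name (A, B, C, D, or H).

Answer: A

Derivation:
Step 1: in state A at pos 0, read 1 -> (A,1)->write 0,move R,goto B. Now: state=B, head=1, tape[-1..2]=0000 (head:   ^)
Step 2: in state B at pos 1, read 0 -> (B,0)->write 1,move R,goto A. Now: state=A, head=2, tape[-1..3]=00100 (head:    ^)
Step 3: in state A at pos 2, read 0 -> (A,0)->write 0,move L,goto C. Now: state=C, head=1, tape[-1..3]=00100 (head:   ^)
Step 4: in state C at pos 1, read 1 -> (C,1)->write 0,move L,goto C. Now: state=C, head=0, tape[-1..3]=00000 (head:  ^)
Step 5: in state C at pos 0, read 0 -> (C,0)->write 1,move L,goto B. Now: state=B, head=-1, tape[-2..3]=001000 (head:  ^)
Step 6: in state B at pos -1, read 0 -> (B,0)->write 1,move R,goto A. Now: state=A, head=0, tape[-2..3]=011000 (head:   ^)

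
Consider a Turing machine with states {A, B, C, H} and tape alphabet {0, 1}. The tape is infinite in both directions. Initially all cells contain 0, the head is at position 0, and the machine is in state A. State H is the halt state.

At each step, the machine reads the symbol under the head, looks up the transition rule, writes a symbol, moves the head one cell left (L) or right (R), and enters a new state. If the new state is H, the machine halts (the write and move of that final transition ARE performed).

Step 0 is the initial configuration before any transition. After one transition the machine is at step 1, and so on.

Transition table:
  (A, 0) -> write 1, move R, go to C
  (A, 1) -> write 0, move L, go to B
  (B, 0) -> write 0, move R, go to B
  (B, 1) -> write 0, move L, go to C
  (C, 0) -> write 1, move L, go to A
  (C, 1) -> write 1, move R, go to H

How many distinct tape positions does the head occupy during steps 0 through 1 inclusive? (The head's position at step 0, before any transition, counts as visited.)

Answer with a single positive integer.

Step 1: in state A at pos 0, read 0 -> (A,0)->write 1,move R,goto C. Now: state=C, head=1, tape[-1..2]=0100 (head:   ^)
Head positions at steps 0..1: starting at 0, distinct positions visited = {0, 1} -> 2 position(s)

Answer: 2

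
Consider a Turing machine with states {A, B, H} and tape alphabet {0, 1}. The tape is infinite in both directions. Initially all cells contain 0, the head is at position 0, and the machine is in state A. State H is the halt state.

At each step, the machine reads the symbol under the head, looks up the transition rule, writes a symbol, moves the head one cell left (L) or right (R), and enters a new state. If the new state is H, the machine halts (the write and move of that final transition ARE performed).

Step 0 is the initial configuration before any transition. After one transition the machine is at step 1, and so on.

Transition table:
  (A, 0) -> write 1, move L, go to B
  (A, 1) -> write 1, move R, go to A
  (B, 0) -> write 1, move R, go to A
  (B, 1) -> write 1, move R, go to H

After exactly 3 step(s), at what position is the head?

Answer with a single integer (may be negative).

Step 1: in state A at pos 0, read 0 -> (A,0)->write 1,move L,goto B. Now: state=B, head=-1, tape[-2..1]=0010 (head:  ^)
Step 2: in state B at pos -1, read 0 -> (B,0)->write 1,move R,goto A. Now: state=A, head=0, tape[-2..1]=0110 (head:   ^)
Step 3: in state A at pos 0, read 1 -> (A,1)->write 1,move R,goto A. Now: state=A, head=1, tape[-2..2]=01100 (head:    ^)

Answer: 1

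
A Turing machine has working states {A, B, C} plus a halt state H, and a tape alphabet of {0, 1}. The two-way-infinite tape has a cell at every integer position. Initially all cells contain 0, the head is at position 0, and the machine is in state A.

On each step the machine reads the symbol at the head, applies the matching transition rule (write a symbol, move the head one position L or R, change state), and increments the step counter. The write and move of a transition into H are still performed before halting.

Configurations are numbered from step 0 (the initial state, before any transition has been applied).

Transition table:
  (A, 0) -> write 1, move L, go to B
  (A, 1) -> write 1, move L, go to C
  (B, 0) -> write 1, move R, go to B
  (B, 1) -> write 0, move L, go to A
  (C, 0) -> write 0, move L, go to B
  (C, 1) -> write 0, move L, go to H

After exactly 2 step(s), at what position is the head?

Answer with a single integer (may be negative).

Answer: 0

Derivation:
Step 1: in state A at pos 0, read 0 -> (A,0)->write 1,move L,goto B. Now: state=B, head=-1, tape[-2..1]=0010 (head:  ^)
Step 2: in state B at pos -1, read 0 -> (B,0)->write 1,move R,goto B. Now: state=B, head=0, tape[-2..1]=0110 (head:   ^)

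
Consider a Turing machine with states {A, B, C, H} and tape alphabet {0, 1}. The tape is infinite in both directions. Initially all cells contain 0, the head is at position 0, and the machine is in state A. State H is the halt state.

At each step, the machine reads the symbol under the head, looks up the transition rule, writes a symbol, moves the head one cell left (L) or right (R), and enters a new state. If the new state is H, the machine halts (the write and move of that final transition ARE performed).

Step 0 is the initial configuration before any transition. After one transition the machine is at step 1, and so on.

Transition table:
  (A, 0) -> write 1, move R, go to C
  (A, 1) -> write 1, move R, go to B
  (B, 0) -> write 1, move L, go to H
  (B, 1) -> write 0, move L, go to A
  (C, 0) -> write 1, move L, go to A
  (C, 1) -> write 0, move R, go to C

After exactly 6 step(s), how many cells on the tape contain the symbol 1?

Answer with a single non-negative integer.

Answer: 2

Derivation:
Step 1: in state A at pos 0, read 0 -> (A,0)->write 1,move R,goto C. Now: state=C, head=1, tape[-1..2]=0100 (head:   ^)
Step 2: in state C at pos 1, read 0 -> (C,0)->write 1,move L,goto A. Now: state=A, head=0, tape[-1..2]=0110 (head:  ^)
Step 3: in state A at pos 0, read 1 -> (A,1)->write 1,move R,goto B. Now: state=B, head=1, tape[-1..2]=0110 (head:   ^)
Step 4: in state B at pos 1, read 1 -> (B,1)->write 0,move L,goto A. Now: state=A, head=0, tape[-1..2]=0100 (head:  ^)
Step 5: in state A at pos 0, read 1 -> (A,1)->write 1,move R,goto B. Now: state=B, head=1, tape[-1..2]=0100 (head:   ^)
Step 6: in state B at pos 1, read 0 -> (B,0)->write 1,move L,goto H. Now: state=H, head=0, tape[-1..2]=0110 (head:  ^)
Cells containing 1 after step 6: {0, 1} -> 2 cell(s)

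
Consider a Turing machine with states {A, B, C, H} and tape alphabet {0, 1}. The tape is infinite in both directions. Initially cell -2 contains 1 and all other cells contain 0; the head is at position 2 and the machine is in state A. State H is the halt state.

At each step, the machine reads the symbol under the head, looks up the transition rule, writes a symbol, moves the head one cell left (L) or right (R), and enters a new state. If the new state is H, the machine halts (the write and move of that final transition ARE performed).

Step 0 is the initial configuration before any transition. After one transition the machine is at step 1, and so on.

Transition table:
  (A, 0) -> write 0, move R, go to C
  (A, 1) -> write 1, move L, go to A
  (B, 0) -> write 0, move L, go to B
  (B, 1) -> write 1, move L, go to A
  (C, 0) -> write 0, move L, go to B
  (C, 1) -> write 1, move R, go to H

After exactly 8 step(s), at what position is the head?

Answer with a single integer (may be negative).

Answer: -2

Derivation:
Step 1: in state A at pos 2, read 0 -> (A,0)->write 0,move R,goto C. Now: state=C, head=3, tape[-3..4]=01000000 (head:       ^)
Step 2: in state C at pos 3, read 0 -> (C,0)->write 0,move L,goto B. Now: state=B, head=2, tape[-3..4]=01000000 (head:      ^)
Step 3: in state B at pos 2, read 0 -> (B,0)->write 0,move L,goto B. Now: state=B, head=1, tape[-3..4]=01000000 (head:     ^)
Step 4: in state B at pos 1, read 0 -> (B,0)->write 0,move L,goto B. Now: state=B, head=0, tape[-3..4]=01000000 (head:    ^)
Step 5: in state B at pos 0, read 0 -> (B,0)->write 0,move L,goto B. Now: state=B, head=-1, tape[-3..4]=01000000 (head:   ^)
Step 6: in state B at pos -1, read 0 -> (B,0)->write 0,move L,goto B. Now: state=B, head=-2, tape[-3..4]=01000000 (head:  ^)
Step 7: in state B at pos -2, read 1 -> (B,1)->write 1,move L,goto A. Now: state=A, head=-3, tape[-4..4]=001000000 (head:  ^)
Step 8: in state A at pos -3, read 0 -> (A,0)->write 0,move R,goto C. Now: state=C, head=-2, tape[-4..4]=001000000 (head:   ^)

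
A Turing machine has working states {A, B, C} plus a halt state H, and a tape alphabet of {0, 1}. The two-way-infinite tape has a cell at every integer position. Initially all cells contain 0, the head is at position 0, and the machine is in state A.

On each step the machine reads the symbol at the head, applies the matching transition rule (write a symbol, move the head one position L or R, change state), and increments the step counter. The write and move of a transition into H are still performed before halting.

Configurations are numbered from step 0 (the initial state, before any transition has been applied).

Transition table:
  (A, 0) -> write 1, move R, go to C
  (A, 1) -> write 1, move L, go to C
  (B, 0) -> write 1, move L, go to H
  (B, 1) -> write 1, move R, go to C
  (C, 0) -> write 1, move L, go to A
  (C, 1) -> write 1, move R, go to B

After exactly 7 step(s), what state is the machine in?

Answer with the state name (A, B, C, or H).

Step 1: in state A at pos 0, read 0 -> (A,0)->write 1,move R,goto C. Now: state=C, head=1, tape[-1..2]=0100 (head:   ^)
Step 2: in state C at pos 1, read 0 -> (C,0)->write 1,move L,goto A. Now: state=A, head=0, tape[-1..2]=0110 (head:  ^)
Step 3: in state A at pos 0, read 1 -> (A,1)->write 1,move L,goto C. Now: state=C, head=-1, tape[-2..2]=00110 (head:  ^)
Step 4: in state C at pos -1, read 0 -> (C,0)->write 1,move L,goto A. Now: state=A, head=-2, tape[-3..2]=001110 (head:  ^)
Step 5: in state A at pos -2, read 0 -> (A,0)->write 1,move R,goto C. Now: state=C, head=-1, tape[-3..2]=011110 (head:   ^)
Step 6: in state C at pos -1, read 1 -> (C,1)->write 1,move R,goto B. Now: state=B, head=0, tape[-3..2]=011110 (head:    ^)
Step 7: in state B at pos 0, read 1 -> (B,1)->write 1,move R,goto C. Now: state=C, head=1, tape[-3..2]=011110 (head:     ^)

Answer: C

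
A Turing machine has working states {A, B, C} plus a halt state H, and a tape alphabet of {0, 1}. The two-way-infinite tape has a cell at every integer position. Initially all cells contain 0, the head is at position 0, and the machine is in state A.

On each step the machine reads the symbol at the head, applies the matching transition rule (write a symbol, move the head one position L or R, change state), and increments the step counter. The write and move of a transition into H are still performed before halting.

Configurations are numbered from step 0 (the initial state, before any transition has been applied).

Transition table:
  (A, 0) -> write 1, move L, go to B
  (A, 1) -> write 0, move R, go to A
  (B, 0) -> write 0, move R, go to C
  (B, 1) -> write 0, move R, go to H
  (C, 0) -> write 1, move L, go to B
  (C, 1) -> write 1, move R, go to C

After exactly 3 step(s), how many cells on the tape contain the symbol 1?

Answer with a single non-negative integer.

Step 1: in state A at pos 0, read 0 -> (A,0)->write 1,move L,goto B. Now: state=B, head=-1, tape[-2..1]=0010 (head:  ^)
Step 2: in state B at pos -1, read 0 -> (B,0)->write 0,move R,goto C. Now: state=C, head=0, tape[-2..1]=0010 (head:   ^)
Step 3: in state C at pos 0, read 1 -> (C,1)->write 1,move R,goto C. Now: state=C, head=1, tape[-2..2]=00100 (head:    ^)
Cells containing 1 after step 3: {0} -> 1 cell(s)

Answer: 1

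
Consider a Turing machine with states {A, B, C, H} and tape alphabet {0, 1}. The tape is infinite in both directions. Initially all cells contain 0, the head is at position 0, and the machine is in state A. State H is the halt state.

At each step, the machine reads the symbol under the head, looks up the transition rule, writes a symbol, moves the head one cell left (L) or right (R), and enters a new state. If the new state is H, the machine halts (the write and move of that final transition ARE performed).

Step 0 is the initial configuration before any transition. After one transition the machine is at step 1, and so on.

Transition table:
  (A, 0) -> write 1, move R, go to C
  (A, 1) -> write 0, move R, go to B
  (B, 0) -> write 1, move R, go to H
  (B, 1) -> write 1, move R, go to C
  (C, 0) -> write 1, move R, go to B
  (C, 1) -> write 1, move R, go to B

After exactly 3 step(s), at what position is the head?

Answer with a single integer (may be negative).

Answer: 3

Derivation:
Step 1: in state A at pos 0, read 0 -> (A,0)->write 1,move R,goto C. Now: state=C, head=1, tape[-1..2]=0100 (head:   ^)
Step 2: in state C at pos 1, read 0 -> (C,0)->write 1,move R,goto B. Now: state=B, head=2, tape[-1..3]=01100 (head:    ^)
Step 3: in state B at pos 2, read 0 -> (B,0)->write 1,move R,goto H. Now: state=H, head=3, tape[-1..4]=011100 (head:     ^)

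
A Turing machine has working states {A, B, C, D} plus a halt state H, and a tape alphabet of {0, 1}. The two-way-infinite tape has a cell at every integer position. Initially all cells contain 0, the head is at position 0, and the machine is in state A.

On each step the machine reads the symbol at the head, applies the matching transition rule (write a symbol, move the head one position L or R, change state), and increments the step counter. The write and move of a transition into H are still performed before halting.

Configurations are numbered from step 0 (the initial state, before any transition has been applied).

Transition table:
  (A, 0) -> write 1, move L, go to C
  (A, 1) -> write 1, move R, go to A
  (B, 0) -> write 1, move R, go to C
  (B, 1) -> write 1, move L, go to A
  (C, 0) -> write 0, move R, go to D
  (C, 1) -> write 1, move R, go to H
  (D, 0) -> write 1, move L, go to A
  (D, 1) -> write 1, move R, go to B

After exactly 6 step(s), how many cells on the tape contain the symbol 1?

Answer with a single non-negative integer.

Step 1: in state A at pos 0, read 0 -> (A,0)->write 1,move L,goto C. Now: state=C, head=-1, tape[-2..1]=0010 (head:  ^)
Step 2: in state C at pos -1, read 0 -> (C,0)->write 0,move R,goto D. Now: state=D, head=0, tape[-2..1]=0010 (head:   ^)
Step 3: in state D at pos 0, read 1 -> (D,1)->write 1,move R,goto B. Now: state=B, head=1, tape[-2..2]=00100 (head:    ^)
Step 4: in state B at pos 1, read 0 -> (B,0)->write 1,move R,goto C. Now: state=C, head=2, tape[-2..3]=001100 (head:     ^)
Step 5: in state C at pos 2, read 0 -> (C,0)->write 0,move R,goto D. Now: state=D, head=3, tape[-2..4]=0011000 (head:      ^)
Step 6: in state D at pos 3, read 0 -> (D,0)->write 1,move L,goto A. Now: state=A, head=2, tape[-2..4]=0011010 (head:     ^)
Cells containing 1 after step 6: {0, 1, 3} -> 3 cell(s)

Answer: 3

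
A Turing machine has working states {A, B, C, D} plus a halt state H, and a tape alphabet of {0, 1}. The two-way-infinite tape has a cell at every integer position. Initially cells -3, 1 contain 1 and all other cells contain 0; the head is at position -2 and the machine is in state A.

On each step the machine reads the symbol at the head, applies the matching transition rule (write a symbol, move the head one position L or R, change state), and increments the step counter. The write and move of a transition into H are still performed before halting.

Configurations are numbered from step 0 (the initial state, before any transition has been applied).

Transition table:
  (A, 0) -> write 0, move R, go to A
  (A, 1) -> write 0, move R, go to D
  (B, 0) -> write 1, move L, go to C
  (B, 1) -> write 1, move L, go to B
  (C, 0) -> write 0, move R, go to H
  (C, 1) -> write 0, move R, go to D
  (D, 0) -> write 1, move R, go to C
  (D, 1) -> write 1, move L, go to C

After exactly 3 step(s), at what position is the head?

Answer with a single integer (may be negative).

Step 1: in state A at pos -2, read 0 -> (A,0)->write 0,move R,goto A. Now: state=A, head=-1, tape[-4..2]=0100010 (head:    ^)
Step 2: in state A at pos -1, read 0 -> (A,0)->write 0,move R,goto A. Now: state=A, head=0, tape[-4..2]=0100010 (head:     ^)
Step 3: in state A at pos 0, read 0 -> (A,0)->write 0,move R,goto A. Now: state=A, head=1, tape[-4..2]=0100010 (head:      ^)

Answer: 1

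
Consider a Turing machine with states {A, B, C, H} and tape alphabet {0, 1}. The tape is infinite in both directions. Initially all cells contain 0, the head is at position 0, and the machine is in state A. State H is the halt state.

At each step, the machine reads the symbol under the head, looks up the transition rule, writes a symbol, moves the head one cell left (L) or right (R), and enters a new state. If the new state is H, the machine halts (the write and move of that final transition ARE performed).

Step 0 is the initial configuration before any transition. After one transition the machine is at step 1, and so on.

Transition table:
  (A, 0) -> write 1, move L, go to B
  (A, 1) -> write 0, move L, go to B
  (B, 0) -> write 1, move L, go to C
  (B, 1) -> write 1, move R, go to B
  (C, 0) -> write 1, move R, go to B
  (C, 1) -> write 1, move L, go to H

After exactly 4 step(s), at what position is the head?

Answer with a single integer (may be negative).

Step 1: in state A at pos 0, read 0 -> (A,0)->write 1,move L,goto B. Now: state=B, head=-1, tape[-2..1]=0010 (head:  ^)
Step 2: in state B at pos -1, read 0 -> (B,0)->write 1,move L,goto C. Now: state=C, head=-2, tape[-3..1]=00110 (head:  ^)
Step 3: in state C at pos -2, read 0 -> (C,0)->write 1,move R,goto B. Now: state=B, head=-1, tape[-3..1]=01110 (head:   ^)
Step 4: in state B at pos -1, read 1 -> (B,1)->write 1,move R,goto B. Now: state=B, head=0, tape[-3..1]=01110 (head:    ^)

Answer: 0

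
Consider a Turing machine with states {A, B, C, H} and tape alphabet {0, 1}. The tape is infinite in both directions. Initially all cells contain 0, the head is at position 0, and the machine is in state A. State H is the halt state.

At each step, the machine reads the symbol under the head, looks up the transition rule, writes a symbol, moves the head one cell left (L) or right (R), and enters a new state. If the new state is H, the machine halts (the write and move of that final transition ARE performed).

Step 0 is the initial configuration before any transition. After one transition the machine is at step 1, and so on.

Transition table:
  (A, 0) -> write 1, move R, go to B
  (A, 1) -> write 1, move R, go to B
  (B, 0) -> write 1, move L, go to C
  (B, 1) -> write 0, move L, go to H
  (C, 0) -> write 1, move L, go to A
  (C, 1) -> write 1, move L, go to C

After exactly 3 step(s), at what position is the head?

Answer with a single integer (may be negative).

Answer: -1

Derivation:
Step 1: in state A at pos 0, read 0 -> (A,0)->write 1,move R,goto B. Now: state=B, head=1, tape[-1..2]=0100 (head:   ^)
Step 2: in state B at pos 1, read 0 -> (B,0)->write 1,move L,goto C. Now: state=C, head=0, tape[-1..2]=0110 (head:  ^)
Step 3: in state C at pos 0, read 1 -> (C,1)->write 1,move L,goto C. Now: state=C, head=-1, tape[-2..2]=00110 (head:  ^)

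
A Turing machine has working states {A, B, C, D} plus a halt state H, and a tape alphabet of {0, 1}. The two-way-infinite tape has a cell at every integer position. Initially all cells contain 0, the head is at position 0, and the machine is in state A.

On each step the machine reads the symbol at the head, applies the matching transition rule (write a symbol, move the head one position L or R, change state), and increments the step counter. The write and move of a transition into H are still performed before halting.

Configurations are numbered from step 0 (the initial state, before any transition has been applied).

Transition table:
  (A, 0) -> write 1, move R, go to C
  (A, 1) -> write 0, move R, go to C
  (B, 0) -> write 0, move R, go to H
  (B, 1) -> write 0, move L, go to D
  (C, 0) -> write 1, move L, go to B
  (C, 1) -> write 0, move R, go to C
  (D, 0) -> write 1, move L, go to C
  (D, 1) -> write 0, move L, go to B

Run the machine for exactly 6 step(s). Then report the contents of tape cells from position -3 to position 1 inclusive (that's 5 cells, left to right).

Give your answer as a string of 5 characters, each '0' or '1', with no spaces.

Answer: 01101

Derivation:
Step 1: in state A at pos 0, read 0 -> (A,0)->write 1,move R,goto C. Now: state=C, head=1, tape[-1..2]=0100 (head:   ^)
Step 2: in state C at pos 1, read 0 -> (C,0)->write 1,move L,goto B. Now: state=B, head=0, tape[-1..2]=0110 (head:  ^)
Step 3: in state B at pos 0, read 1 -> (B,1)->write 0,move L,goto D. Now: state=D, head=-1, tape[-2..2]=00010 (head:  ^)
Step 4: in state D at pos -1, read 0 -> (D,0)->write 1,move L,goto C. Now: state=C, head=-2, tape[-3..2]=001010 (head:  ^)
Step 5: in state C at pos -2, read 0 -> (C,0)->write 1,move L,goto B. Now: state=B, head=-3, tape[-4..2]=0011010 (head:  ^)
Step 6: in state B at pos -3, read 0 -> (B,0)->write 0,move R,goto H. Now: state=H, head=-2, tape[-4..2]=0011010 (head:   ^)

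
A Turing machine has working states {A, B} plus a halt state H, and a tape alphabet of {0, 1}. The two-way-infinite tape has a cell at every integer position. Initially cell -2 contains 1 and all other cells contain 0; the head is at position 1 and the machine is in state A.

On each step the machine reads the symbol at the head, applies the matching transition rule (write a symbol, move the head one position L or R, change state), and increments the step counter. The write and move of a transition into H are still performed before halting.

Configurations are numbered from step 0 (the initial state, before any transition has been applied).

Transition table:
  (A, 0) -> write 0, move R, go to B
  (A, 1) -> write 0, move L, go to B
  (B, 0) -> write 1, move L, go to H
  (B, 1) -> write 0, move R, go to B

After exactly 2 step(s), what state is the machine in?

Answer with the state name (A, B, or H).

Step 1: in state A at pos 1, read 0 -> (A,0)->write 0,move R,goto B. Now: state=B, head=2, tape[-3..3]=0100000 (head:      ^)
Step 2: in state B at pos 2, read 0 -> (B,0)->write 1,move L,goto H. Now: state=H, head=1, tape[-3..3]=0100010 (head:     ^)

Answer: H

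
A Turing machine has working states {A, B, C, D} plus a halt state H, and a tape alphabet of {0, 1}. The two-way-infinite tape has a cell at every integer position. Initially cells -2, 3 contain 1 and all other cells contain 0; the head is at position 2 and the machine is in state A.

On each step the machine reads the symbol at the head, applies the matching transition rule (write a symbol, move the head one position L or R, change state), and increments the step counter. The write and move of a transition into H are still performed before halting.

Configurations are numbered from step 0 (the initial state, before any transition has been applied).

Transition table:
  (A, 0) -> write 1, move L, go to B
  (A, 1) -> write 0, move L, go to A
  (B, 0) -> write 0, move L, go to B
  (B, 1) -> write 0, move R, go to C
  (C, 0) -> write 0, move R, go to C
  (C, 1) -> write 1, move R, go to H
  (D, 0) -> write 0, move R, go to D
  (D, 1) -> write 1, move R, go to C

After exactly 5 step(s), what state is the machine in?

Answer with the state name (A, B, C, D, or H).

Answer: C

Derivation:
Step 1: in state A at pos 2, read 0 -> (A,0)->write 1,move L,goto B. Now: state=B, head=1, tape[-3..4]=01000110 (head:     ^)
Step 2: in state B at pos 1, read 0 -> (B,0)->write 0,move L,goto B. Now: state=B, head=0, tape[-3..4]=01000110 (head:    ^)
Step 3: in state B at pos 0, read 0 -> (B,0)->write 0,move L,goto B. Now: state=B, head=-1, tape[-3..4]=01000110 (head:   ^)
Step 4: in state B at pos -1, read 0 -> (B,0)->write 0,move L,goto B. Now: state=B, head=-2, tape[-3..4]=01000110 (head:  ^)
Step 5: in state B at pos -2, read 1 -> (B,1)->write 0,move R,goto C. Now: state=C, head=-1, tape[-3..4]=00000110 (head:   ^)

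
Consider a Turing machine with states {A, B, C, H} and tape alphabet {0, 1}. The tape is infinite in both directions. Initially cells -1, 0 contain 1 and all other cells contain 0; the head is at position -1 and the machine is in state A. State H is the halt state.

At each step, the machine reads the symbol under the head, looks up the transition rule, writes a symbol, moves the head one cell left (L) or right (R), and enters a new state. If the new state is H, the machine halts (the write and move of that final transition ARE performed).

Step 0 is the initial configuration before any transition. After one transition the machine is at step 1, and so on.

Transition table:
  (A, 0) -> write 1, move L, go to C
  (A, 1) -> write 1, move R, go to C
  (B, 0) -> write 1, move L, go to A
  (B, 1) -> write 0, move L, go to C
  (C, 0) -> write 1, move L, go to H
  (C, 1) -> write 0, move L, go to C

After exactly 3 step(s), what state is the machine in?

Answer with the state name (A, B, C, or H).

Answer: C

Derivation:
Step 1: in state A at pos -1, read 1 -> (A,1)->write 1,move R,goto C. Now: state=C, head=0, tape[-2..1]=0110 (head:   ^)
Step 2: in state C at pos 0, read 1 -> (C,1)->write 0,move L,goto C. Now: state=C, head=-1, tape[-2..1]=0100 (head:  ^)
Step 3: in state C at pos -1, read 1 -> (C,1)->write 0,move L,goto C. Now: state=C, head=-2, tape[-3..1]=00000 (head:  ^)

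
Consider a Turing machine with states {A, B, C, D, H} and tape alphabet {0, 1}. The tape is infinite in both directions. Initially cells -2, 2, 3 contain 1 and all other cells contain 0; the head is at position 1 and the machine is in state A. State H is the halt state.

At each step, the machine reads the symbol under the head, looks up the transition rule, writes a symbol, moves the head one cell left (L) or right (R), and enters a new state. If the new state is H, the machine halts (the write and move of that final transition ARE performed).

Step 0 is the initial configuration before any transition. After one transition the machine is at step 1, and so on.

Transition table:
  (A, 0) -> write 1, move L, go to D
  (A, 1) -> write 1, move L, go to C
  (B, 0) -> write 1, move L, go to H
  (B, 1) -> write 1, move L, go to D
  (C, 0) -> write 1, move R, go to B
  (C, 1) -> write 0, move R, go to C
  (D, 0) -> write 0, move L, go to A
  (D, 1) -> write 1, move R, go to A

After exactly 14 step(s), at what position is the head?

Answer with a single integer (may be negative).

Answer: 3

Derivation:
Step 1: in state A at pos 1, read 0 -> (A,0)->write 1,move L,goto D. Now: state=D, head=0, tape[-3..4]=01001110 (head:    ^)
Step 2: in state D at pos 0, read 0 -> (D,0)->write 0,move L,goto A. Now: state=A, head=-1, tape[-3..4]=01001110 (head:   ^)
Step 3: in state A at pos -1, read 0 -> (A,0)->write 1,move L,goto D. Now: state=D, head=-2, tape[-3..4]=01101110 (head:  ^)
Step 4: in state D at pos -2, read 1 -> (D,1)->write 1,move R,goto A. Now: state=A, head=-1, tape[-3..4]=01101110 (head:   ^)
Step 5: in state A at pos -1, read 1 -> (A,1)->write 1,move L,goto C. Now: state=C, head=-2, tape[-3..4]=01101110 (head:  ^)
Step 6: in state C at pos -2, read 1 -> (C,1)->write 0,move R,goto C. Now: state=C, head=-1, tape[-3..4]=00101110 (head:   ^)
Step 7: in state C at pos -1, read 1 -> (C,1)->write 0,move R,goto C. Now: state=C, head=0, tape[-3..4]=00001110 (head:    ^)
Step 8: in state C at pos 0, read 0 -> (C,0)->write 1,move R,goto B. Now: state=B, head=1, tape[-3..4]=00011110 (head:     ^)
Step 9: in state B at pos 1, read 1 -> (B,1)->write 1,move L,goto D. Now: state=D, head=0, tape[-3..4]=00011110 (head:    ^)
Step 10: in state D at pos 0, read 1 -> (D,1)->write 1,move R,goto A. Now: state=A, head=1, tape[-3..4]=00011110 (head:     ^)
Step 11: in state A at pos 1, read 1 -> (A,1)->write 1,move L,goto C. Now: state=C, head=0, tape[-3..4]=00011110 (head:    ^)
Step 12: in state C at pos 0, read 1 -> (C,1)->write 0,move R,goto C. Now: state=C, head=1, tape[-3..4]=00001110 (head:     ^)
Step 13: in state C at pos 1, read 1 -> (C,1)->write 0,move R,goto C. Now: state=C, head=2, tape[-3..4]=00000110 (head:      ^)
Step 14: in state C at pos 2, read 1 -> (C,1)->write 0,move R,goto C. Now: state=C, head=3, tape[-3..4]=00000010 (head:       ^)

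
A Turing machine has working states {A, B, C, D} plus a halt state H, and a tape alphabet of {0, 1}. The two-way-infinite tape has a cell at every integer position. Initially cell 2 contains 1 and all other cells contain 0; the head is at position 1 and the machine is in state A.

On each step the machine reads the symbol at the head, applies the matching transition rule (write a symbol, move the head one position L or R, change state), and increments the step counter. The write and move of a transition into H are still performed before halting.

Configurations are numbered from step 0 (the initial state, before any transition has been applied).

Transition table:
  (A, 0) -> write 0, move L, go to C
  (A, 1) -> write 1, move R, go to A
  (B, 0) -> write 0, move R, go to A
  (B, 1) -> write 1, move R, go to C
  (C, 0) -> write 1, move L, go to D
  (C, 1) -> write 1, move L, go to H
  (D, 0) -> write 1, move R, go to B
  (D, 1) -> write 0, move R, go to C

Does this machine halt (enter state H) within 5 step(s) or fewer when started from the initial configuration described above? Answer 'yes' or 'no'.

Answer: no

Derivation:
Step 1: in state A at pos 1, read 0 -> (A,0)->write 0,move L,goto C. Now: state=C, head=0, tape[-1..3]=00010 (head:  ^)
Step 2: in state C at pos 0, read 0 -> (C,0)->write 1,move L,goto D. Now: state=D, head=-1, tape[-2..3]=001010 (head:  ^)
Step 3: in state D at pos -1, read 0 -> (D,0)->write 1,move R,goto B. Now: state=B, head=0, tape[-2..3]=011010 (head:   ^)
Step 4: in state B at pos 0, read 1 -> (B,1)->write 1,move R,goto C. Now: state=C, head=1, tape[-2..3]=011010 (head:    ^)
Step 5: in state C at pos 1, read 0 -> (C,0)->write 1,move L,goto D. Now: state=D, head=0, tape[-2..3]=011110 (head:   ^)
After 5 step(s): state = D (not H) -> not halted within 5 -> no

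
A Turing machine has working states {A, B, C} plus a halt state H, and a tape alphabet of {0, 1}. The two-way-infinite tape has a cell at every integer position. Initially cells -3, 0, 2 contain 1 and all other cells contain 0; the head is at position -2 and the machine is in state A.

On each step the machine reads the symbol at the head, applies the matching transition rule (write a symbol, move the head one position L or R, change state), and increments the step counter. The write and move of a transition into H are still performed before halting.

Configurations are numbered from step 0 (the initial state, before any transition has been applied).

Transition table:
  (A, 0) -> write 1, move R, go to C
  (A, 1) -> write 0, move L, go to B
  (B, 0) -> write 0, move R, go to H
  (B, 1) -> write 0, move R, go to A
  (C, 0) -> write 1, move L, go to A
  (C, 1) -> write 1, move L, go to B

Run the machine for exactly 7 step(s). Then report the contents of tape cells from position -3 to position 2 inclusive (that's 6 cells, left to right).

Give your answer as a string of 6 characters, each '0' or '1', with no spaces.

Answer: 001101

Derivation:
Step 1: in state A at pos -2, read 0 -> (A,0)->write 1,move R,goto C. Now: state=C, head=-1, tape[-4..3]=01101010 (head:    ^)
Step 2: in state C at pos -1, read 0 -> (C,0)->write 1,move L,goto A. Now: state=A, head=-2, tape[-4..3]=01111010 (head:   ^)
Step 3: in state A at pos -2, read 1 -> (A,1)->write 0,move L,goto B. Now: state=B, head=-3, tape[-4..3]=01011010 (head:  ^)
Step 4: in state B at pos -3, read 1 -> (B,1)->write 0,move R,goto A. Now: state=A, head=-2, tape[-4..3]=00011010 (head:   ^)
Step 5: in state A at pos -2, read 0 -> (A,0)->write 1,move R,goto C. Now: state=C, head=-1, tape[-4..3]=00111010 (head:    ^)
Step 6: in state C at pos -1, read 1 -> (C,1)->write 1,move L,goto B. Now: state=B, head=-2, tape[-4..3]=00111010 (head:   ^)
Step 7: in state B at pos -2, read 1 -> (B,1)->write 0,move R,goto A. Now: state=A, head=-1, tape[-4..3]=00011010 (head:    ^)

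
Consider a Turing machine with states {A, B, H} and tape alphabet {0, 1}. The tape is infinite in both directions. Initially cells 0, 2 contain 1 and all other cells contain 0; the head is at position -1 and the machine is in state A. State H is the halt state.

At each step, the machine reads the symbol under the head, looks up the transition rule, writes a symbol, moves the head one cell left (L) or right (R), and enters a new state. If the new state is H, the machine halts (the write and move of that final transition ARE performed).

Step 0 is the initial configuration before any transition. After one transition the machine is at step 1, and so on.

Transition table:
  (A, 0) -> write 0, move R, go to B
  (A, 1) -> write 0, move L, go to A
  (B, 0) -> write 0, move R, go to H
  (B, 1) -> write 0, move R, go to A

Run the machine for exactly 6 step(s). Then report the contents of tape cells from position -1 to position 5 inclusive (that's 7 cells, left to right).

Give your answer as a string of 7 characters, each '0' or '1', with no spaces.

Step 1: in state A at pos -1, read 0 -> (A,0)->write 0,move R,goto B. Now: state=B, head=0, tape[-2..3]=001010 (head:   ^)
Step 2: in state B at pos 0, read 1 -> (B,1)->write 0,move R,goto A. Now: state=A, head=1, tape[-2..3]=000010 (head:    ^)
Step 3: in state A at pos 1, read 0 -> (A,0)->write 0,move R,goto B. Now: state=B, head=2, tape[-2..3]=000010 (head:     ^)
Step 4: in state B at pos 2, read 1 -> (B,1)->write 0,move R,goto A. Now: state=A, head=3, tape[-2..4]=0000000 (head:      ^)
Step 5: in state A at pos 3, read 0 -> (A,0)->write 0,move R,goto B. Now: state=B, head=4, tape[-2..5]=00000000 (head:       ^)
Step 6: in state B at pos 4, read 0 -> (B,0)->write 0,move R,goto H. Now: state=H, head=5, tape[-2..6]=000000000 (head:        ^)

Answer: 0000000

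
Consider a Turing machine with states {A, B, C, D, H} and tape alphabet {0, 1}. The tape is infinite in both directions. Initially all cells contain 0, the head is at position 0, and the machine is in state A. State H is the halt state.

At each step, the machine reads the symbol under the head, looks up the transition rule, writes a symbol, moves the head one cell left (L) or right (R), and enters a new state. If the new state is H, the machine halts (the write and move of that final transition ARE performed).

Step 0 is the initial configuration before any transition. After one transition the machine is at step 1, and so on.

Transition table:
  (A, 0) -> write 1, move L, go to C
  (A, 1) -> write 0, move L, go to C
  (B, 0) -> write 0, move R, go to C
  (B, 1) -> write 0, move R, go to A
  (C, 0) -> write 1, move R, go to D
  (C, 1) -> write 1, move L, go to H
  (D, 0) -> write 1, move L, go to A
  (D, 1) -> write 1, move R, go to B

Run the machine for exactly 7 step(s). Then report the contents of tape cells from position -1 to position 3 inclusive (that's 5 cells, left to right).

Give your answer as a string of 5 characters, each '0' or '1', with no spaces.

Step 1: in state A at pos 0, read 0 -> (A,0)->write 1,move L,goto C. Now: state=C, head=-1, tape[-2..1]=0010 (head:  ^)
Step 2: in state C at pos -1, read 0 -> (C,0)->write 1,move R,goto D. Now: state=D, head=0, tape[-2..1]=0110 (head:   ^)
Step 3: in state D at pos 0, read 1 -> (D,1)->write 1,move R,goto B. Now: state=B, head=1, tape[-2..2]=01100 (head:    ^)
Step 4: in state B at pos 1, read 0 -> (B,0)->write 0,move R,goto C. Now: state=C, head=2, tape[-2..3]=011000 (head:     ^)
Step 5: in state C at pos 2, read 0 -> (C,0)->write 1,move R,goto D. Now: state=D, head=3, tape[-2..4]=0110100 (head:      ^)
Step 6: in state D at pos 3, read 0 -> (D,0)->write 1,move L,goto A. Now: state=A, head=2, tape[-2..4]=0110110 (head:     ^)
Step 7: in state A at pos 2, read 1 -> (A,1)->write 0,move L,goto C. Now: state=C, head=1, tape[-2..4]=0110010 (head:    ^)

Answer: 11001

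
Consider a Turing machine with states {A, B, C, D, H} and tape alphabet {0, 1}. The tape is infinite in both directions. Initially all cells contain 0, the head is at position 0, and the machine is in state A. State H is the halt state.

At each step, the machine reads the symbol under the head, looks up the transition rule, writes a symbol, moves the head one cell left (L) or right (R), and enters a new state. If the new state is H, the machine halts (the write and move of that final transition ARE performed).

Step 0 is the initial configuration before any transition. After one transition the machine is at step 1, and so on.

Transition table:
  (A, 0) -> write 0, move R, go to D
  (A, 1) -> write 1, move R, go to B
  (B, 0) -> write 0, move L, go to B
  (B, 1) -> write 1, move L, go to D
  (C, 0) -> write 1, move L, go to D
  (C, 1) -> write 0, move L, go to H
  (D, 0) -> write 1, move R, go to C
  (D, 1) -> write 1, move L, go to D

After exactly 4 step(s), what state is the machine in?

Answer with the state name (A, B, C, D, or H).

Step 1: in state A at pos 0, read 0 -> (A,0)->write 0,move R,goto D. Now: state=D, head=1, tape[-1..2]=0000 (head:   ^)
Step 2: in state D at pos 1, read 0 -> (D,0)->write 1,move R,goto C. Now: state=C, head=2, tape[-1..3]=00100 (head:    ^)
Step 3: in state C at pos 2, read 0 -> (C,0)->write 1,move L,goto D. Now: state=D, head=1, tape[-1..3]=00110 (head:   ^)
Step 4: in state D at pos 1, read 1 -> (D,1)->write 1,move L,goto D. Now: state=D, head=0, tape[-1..3]=00110 (head:  ^)

Answer: D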